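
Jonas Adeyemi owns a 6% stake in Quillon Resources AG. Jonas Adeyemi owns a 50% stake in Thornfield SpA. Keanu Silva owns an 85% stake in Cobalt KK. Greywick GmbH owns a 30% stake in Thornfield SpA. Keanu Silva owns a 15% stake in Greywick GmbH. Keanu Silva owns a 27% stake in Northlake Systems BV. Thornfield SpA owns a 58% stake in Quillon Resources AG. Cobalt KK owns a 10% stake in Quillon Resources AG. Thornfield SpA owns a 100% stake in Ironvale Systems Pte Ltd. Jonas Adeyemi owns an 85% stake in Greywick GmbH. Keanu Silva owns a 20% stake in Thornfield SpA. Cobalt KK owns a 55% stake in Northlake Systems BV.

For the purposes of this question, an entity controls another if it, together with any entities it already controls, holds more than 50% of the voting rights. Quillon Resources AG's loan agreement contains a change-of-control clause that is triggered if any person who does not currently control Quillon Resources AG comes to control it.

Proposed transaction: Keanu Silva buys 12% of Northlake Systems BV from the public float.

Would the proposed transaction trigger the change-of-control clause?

No

The purchase changes only Keanu's holdings, so Keanu is the only person who could newly come to control Quillon.
Keanu holds 85% of Cobalt, so Keanu controls Cobalt.
Cobalt and Keanu together hold 55% + 27% = 82% of Northlake, so Keanu controls Northlake.
In Quillon, Keanu's side holds only 10%, not > 50%.
So before the transaction, Keanu does not control Quillon.
After the purchase, Keanu's direct stake in Northlake rises to 27% + 12% = 39%.
Cobalt and Keanu together hold 55% + 39% = 94% of Northlake, so Keanu controls Northlake.
After the transaction, Keanu's side holds 10% of Quillon, not > 50%, so Keanu still does not control Quillon.
No new person acquires control, so the clause is not triggered.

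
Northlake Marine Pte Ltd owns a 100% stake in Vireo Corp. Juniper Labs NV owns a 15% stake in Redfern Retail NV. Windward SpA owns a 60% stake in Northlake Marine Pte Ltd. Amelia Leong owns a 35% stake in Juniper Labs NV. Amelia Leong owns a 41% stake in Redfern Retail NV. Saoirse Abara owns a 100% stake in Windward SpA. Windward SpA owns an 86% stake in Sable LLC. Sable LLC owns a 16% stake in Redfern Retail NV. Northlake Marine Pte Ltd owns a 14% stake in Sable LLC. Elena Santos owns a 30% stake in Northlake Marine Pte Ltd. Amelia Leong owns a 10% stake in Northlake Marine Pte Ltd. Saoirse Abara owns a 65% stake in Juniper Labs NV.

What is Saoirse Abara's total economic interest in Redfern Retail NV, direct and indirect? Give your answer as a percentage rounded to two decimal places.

Saoirse reaches Redfern along 3 paths.
Via Windward → Northlake → Sable: 100% × 60% × 14% × 16% = 1.344%.
Via Windward → Sable: 100% × 86% × 16% = 13.76%.
Via Juniper: 65% × 15% = 9.75%.
Total: 1.344% + 13.76% + 9.75% = 24.854%.
Rounded: 24.85%.

24.85%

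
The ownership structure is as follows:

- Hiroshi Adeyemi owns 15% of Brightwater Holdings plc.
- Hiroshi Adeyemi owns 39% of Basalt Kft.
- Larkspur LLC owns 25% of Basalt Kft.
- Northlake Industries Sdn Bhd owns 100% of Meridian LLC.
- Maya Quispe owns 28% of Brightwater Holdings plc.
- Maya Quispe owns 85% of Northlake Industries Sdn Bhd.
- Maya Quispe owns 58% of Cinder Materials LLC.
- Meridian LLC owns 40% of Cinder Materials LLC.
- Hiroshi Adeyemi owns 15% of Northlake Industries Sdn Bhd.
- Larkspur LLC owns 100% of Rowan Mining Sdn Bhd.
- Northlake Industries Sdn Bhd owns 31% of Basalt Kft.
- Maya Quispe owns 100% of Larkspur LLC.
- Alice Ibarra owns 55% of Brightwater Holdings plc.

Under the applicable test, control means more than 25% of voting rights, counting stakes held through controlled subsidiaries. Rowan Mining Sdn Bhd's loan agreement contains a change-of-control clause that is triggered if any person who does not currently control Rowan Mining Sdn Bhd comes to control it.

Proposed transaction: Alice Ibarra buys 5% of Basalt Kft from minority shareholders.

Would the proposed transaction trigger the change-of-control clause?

No

The purchase changes only Alice's holdings, so Alice is the only person who could newly come to control Rowan.
Alice holds 55% of Brightwater, so Alice controls Brightwater.
Neither Alice nor any entity Alice controls holds any voting interest in Rowan.
So before the transaction, Alice does not control Rowan.
After the purchase, Alice holds 5% of Basalt directly.
Alice's side now holds 5% of Basalt, not > 25%, so Alice still does not control Basalt.
After the transaction, neither Alice nor any entity Alice controls holds a voting interest in Rowan, so Alice still does not control it.
No new person acquires control, so the clause is not triggered.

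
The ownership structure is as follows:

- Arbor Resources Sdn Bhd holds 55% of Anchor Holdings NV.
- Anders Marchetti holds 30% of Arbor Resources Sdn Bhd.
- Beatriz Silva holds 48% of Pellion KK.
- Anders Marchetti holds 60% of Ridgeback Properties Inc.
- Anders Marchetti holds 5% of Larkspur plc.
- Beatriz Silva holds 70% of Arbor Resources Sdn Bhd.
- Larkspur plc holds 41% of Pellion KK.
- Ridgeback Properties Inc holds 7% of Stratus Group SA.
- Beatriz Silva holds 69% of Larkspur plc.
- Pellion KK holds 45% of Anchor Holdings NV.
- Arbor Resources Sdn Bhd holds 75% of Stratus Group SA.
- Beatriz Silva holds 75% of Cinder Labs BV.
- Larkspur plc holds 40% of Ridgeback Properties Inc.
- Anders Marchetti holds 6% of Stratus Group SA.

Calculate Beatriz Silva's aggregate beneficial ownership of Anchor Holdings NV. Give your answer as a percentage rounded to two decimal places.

Beatriz reaches Anchor along 3 paths.
Via Pellion: 48% × 45% = 21.6%.
Via Larkspur → Pellion: 69% × 41% × 45% = 12.7305%.
Via Arbor: 70% × 55% = 38.5%.
Total: 21.6% + 12.7305% + 38.5% = 72.8305%.
Rounded: 72.83%.

72.83%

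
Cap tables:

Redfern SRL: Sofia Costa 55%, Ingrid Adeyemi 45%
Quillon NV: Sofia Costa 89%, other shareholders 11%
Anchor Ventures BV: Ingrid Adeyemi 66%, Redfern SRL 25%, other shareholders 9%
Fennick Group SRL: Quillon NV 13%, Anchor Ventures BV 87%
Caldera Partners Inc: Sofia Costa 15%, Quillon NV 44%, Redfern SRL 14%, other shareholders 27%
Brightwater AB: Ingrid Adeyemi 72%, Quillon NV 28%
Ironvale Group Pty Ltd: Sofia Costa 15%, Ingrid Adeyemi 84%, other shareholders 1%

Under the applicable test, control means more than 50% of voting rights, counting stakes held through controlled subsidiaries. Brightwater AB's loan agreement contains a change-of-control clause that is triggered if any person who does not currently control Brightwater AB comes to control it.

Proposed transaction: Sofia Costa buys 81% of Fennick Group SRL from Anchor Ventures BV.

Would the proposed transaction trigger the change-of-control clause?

The purchase adds only to Sofia's holdings (Anchor's stake shrinks), so Sofia is the only person who could newly come to control Brightwater.
Sofia holds 55% of Redfern, so Sofia controls Redfern.
Sofia holds 89% of Quillon, so Sofia controls Quillon.
Sofia and Quillon and Redfern together hold 15% + 44% + 14% = 73% of Caldera, so Sofia controls Caldera.
In Brightwater, Sofia's side holds only 28%, not > 50%.
So before the transaction, Sofia does not control Brightwater.
After the purchase, Sofia holds 81% of Fennick directly, and Anchor's stake falls to 6%.
Quillon and Sofia together hold 13% + 81% = 94% of Fennick, so Sofia controls Fennick.
After the transaction, Sofia's side holds 28% of Brightwater, not > 50%, so Sofia still does not control Brightwater.
No new person acquires control, so the clause is not triggered.

No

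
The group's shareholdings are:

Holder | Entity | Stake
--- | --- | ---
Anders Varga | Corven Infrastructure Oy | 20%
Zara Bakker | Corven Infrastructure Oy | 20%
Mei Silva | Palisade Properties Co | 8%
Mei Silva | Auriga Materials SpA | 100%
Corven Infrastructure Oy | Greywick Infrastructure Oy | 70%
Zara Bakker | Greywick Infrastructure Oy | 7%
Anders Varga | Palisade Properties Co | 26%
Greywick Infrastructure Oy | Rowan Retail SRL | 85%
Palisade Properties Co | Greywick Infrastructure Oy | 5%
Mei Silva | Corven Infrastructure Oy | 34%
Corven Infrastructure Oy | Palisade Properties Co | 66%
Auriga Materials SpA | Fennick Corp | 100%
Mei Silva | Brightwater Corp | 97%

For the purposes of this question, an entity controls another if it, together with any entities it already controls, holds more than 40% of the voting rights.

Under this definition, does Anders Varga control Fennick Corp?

Anders's largest direct stake is 26% in Palisade, which does not meet the threshold, so Anders controls no company.
Neither Anders nor any entity Anders controls holds any voting interest in Fennick.
So Anders does not control Fennick.

No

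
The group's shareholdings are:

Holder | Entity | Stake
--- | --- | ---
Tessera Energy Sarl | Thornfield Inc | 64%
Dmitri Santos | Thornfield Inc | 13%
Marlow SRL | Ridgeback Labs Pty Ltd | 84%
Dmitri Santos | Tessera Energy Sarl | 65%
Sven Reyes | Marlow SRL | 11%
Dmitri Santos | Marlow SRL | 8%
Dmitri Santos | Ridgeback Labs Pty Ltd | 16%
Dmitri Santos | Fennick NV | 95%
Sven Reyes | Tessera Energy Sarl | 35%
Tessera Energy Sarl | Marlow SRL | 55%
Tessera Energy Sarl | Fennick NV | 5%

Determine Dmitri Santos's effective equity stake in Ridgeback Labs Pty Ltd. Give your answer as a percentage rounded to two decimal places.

52.75%

Dmitri reaches Ridgeback along 3 paths.
Via Tessera → Marlow: 65% × 55% × 84% = 30.03%.
Via Marlow: 8% × 84% = 6.72%.
Direct stake: 16% = 16%.
Total: 30.03% + 6.72% + 16% = 52.75%.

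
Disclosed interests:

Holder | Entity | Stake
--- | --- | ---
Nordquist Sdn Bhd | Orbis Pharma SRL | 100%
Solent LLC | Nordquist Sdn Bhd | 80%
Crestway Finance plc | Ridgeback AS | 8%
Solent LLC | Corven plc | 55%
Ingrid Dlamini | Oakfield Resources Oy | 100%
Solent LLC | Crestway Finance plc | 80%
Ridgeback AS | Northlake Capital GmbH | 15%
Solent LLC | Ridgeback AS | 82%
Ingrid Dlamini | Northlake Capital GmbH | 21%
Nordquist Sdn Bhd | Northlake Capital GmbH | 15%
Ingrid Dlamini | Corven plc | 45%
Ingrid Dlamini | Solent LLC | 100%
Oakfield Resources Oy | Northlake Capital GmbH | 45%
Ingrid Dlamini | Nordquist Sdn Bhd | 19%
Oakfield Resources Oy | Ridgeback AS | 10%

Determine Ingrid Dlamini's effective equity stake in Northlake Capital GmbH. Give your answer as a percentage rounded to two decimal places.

Ingrid reaches Northlake along 7 paths.
Via Solent → Nordquist: 100% × 80% × 15% = 12%.
Via Nordquist: 19% × 15% = 2.85%.
Via Oakfield: 100% × 45% = 45%.
Direct stake: 21% = 21%.
Via Solent → Crestway → Ridgeback: 100% × 80% × 8% × 15% = 0.96%.
Via Oakfield → Ridgeback: 100% × 10% × 15% = 1.5%.
Via Solent → Ridgeback: 100% × 82% × 15% = 12.3%.
Total: 12% + 2.85% + 45% + 21% + 0.96% + 1.5% + 12.3% = 95.61%.

95.61%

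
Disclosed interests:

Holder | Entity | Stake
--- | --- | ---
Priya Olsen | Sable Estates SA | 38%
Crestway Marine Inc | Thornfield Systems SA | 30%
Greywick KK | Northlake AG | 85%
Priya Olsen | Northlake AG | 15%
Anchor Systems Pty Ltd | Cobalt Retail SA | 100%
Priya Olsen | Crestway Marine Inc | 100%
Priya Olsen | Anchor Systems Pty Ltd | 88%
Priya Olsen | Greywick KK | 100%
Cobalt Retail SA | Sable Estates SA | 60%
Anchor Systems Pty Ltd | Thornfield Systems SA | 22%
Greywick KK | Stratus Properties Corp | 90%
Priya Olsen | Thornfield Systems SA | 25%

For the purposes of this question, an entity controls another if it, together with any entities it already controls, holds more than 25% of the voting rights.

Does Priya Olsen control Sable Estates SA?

Yes

Priya holds 88% of Anchor, so Priya controls Anchor.
Anchor holds 100% of Cobalt, so Priya controls Cobalt.
Priya and Cobalt together hold 38% + 60% = 98% of Sable, so Priya controls Sable.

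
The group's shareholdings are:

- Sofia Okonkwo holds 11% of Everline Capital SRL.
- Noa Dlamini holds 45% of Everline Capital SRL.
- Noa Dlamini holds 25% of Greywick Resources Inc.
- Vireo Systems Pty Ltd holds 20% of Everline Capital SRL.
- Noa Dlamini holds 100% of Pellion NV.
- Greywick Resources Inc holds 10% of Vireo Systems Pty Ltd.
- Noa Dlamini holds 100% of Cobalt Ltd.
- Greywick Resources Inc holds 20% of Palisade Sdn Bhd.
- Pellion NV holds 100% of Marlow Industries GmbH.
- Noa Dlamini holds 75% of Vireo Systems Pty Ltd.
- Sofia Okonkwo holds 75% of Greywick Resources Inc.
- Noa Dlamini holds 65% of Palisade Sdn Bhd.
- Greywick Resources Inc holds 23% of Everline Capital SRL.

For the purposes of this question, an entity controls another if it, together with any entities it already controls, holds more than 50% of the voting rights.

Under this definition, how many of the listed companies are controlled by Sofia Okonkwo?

1

Sofia holds 75% of Greywick, so Sofia controls Greywick.
No other company's threshold is met.
Sofia controls 1 company.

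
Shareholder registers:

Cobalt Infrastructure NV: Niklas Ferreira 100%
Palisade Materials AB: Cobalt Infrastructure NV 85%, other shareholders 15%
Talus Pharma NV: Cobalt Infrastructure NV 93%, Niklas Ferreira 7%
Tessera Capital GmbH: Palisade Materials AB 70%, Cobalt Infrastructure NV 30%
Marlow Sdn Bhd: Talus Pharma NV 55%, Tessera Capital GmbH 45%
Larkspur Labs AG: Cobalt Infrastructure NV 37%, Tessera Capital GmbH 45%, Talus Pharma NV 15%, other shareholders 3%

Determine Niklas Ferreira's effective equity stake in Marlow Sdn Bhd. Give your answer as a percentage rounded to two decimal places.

95.28%

Niklas reaches Marlow along 4 paths.
Via Cobalt → Talus: 100% × 93% × 55% = 51.15%.
Via Talus: 7% × 55% = 3.85%.
Via Cobalt → Palisade → Tessera: 100% × 85% × 70% × 45% = 26.775%.
Via Cobalt → Tessera: 100% × 30% × 45% = 13.5%.
Total: 51.15% + 3.85% + 26.775% + 13.5% = 95.275%.
Rounded: 95.28%.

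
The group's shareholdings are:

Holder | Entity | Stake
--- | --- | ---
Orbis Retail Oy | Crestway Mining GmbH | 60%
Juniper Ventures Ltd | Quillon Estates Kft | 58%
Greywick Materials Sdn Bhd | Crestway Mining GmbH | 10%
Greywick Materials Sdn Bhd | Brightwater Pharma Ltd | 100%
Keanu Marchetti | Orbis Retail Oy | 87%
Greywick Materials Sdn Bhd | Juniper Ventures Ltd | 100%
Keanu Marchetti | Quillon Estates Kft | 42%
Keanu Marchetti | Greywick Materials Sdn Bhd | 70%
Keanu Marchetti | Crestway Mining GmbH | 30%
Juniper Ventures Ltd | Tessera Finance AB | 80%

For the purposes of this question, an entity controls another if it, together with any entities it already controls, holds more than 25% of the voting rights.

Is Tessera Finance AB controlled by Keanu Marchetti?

Yes

Keanu holds 70% of Greywick, so Keanu controls Greywick.
Greywick holds 100% of Juniper, so Keanu controls Juniper.
Juniper holds 80% of Tessera, so Keanu controls Tessera.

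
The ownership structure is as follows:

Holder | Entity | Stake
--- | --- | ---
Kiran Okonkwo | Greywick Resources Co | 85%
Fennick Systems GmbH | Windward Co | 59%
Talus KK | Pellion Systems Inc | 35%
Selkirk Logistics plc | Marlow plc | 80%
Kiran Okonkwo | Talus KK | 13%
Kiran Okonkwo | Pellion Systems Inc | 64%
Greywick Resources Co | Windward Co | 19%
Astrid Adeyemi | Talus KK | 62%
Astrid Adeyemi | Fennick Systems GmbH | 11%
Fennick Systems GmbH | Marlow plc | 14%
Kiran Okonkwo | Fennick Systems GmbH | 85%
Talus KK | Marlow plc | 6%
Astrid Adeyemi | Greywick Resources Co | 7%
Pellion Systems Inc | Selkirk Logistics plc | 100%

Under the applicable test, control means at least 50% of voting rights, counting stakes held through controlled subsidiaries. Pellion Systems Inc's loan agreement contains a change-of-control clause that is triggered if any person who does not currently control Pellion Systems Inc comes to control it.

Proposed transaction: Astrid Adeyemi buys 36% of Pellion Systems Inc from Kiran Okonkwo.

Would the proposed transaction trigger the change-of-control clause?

Yes

The purchase adds only to Astrid's holdings (Kiran's stake shrinks), so Astrid is the only person who could newly come to control Pellion.
Astrid holds 62% of Talus, so Astrid controls Talus.
In Pellion, Astrid's side holds only 35%, not ≥ 50%.
So before the transaction, Astrid does not control Pellion.
After the purchase, Astrid holds 36% of Pellion directly, and Kiran's stake falls to 28%.
Talus and Astrid together hold 35% + 36% = 71% of Pellion, so Astrid controls Pellion.
Astrid did not control Pellion before and does after, so the clause is triggered.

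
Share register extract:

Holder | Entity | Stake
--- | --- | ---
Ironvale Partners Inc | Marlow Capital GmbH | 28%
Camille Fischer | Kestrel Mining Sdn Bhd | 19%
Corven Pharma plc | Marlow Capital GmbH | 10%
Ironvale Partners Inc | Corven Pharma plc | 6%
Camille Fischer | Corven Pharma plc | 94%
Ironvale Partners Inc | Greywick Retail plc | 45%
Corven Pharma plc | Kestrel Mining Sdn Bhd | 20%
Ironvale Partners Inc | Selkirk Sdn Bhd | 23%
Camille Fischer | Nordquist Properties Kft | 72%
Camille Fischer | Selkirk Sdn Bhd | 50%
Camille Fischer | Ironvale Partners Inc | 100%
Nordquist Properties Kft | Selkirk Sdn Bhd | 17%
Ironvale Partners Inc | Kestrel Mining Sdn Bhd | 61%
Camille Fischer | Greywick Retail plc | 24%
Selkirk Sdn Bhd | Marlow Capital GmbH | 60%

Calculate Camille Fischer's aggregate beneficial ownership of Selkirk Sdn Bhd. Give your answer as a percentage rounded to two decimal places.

Camille reaches Selkirk along 3 paths.
Direct stake: 50% = 50%.
Via Ironvale: 100% × 23% = 23%.
Via Nordquist: 72% × 17% = 12.24%.
Total: 50% + 23% + 12.24% = 85.24%.

85.24%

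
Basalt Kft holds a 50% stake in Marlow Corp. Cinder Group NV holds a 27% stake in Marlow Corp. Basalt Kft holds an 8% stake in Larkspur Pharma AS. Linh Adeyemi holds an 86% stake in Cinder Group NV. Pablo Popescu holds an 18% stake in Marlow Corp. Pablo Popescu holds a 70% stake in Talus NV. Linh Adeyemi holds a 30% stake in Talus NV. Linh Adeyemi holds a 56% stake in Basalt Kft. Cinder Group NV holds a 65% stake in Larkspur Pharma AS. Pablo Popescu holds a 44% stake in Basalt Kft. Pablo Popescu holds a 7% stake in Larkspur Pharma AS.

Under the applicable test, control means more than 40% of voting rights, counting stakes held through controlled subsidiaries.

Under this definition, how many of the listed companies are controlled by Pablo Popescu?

Pablo holds 44% of Basalt, so Pablo controls Basalt.
Pablo holds 70% of Talus, so Pablo controls Talus.
Pablo and Basalt together hold 18% + 50% = 68% of Marlow, so Pablo controls Marlow.
No other company's threshold is met.
Pablo controls 3 companies.

3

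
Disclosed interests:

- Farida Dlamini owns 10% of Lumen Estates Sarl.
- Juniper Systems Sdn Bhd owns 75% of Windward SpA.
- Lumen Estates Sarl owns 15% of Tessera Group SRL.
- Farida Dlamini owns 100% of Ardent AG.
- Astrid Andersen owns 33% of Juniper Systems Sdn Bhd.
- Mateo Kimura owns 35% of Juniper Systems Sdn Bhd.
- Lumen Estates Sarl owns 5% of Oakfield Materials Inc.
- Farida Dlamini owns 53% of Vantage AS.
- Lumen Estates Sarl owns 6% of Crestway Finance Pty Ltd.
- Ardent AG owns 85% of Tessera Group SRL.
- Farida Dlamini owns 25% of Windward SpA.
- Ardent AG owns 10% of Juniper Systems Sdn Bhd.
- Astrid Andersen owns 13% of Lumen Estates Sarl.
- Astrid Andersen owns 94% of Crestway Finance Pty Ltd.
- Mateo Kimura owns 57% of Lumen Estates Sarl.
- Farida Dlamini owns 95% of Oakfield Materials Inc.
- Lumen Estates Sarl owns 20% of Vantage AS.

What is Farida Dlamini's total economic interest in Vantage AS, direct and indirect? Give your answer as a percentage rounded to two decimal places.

55.00%

Farida reaches Vantage along 2 paths.
Direct stake: 53% = 53%.
Via Lumen: 10% × 20% = 2%.
Total: 53% + 2% = 55%.
Rounded: 55.00%.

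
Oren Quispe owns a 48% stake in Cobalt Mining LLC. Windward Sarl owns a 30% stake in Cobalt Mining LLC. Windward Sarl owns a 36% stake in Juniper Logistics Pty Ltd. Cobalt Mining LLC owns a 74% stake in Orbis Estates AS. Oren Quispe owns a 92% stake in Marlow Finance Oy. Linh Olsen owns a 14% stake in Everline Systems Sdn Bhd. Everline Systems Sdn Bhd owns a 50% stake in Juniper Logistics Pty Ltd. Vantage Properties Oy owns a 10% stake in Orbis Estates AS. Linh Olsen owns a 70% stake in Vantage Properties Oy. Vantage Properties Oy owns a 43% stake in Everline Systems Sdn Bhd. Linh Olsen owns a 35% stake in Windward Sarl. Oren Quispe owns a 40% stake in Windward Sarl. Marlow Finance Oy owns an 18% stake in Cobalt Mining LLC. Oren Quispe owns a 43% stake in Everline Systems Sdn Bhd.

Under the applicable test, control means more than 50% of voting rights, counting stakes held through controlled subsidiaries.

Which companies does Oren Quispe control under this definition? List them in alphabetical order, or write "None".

Oren holds 92% of Marlow, so Oren controls Marlow.
Oren and Marlow together hold 48% + 18% = 66% of Cobalt, so Oren controls Cobalt.
Cobalt holds 74% of Orbis, so Oren controls Orbis.
No other company's threshold is met.

Cobalt Mining LLC, Marlow Finance Oy, Orbis Estates AS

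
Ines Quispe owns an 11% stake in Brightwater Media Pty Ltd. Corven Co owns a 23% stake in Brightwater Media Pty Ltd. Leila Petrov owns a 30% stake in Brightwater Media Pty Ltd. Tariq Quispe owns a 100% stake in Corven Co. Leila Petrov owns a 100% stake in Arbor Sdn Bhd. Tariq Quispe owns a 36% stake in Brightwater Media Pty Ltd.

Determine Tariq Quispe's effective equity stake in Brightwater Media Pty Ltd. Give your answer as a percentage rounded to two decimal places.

Tariq reaches Brightwater along 2 paths.
Direct stake: 36% = 36%.
Via Corven: 100% × 23% = 23%.
Total: 36% + 23% = 59%.
Rounded: 59.00%.

59.00%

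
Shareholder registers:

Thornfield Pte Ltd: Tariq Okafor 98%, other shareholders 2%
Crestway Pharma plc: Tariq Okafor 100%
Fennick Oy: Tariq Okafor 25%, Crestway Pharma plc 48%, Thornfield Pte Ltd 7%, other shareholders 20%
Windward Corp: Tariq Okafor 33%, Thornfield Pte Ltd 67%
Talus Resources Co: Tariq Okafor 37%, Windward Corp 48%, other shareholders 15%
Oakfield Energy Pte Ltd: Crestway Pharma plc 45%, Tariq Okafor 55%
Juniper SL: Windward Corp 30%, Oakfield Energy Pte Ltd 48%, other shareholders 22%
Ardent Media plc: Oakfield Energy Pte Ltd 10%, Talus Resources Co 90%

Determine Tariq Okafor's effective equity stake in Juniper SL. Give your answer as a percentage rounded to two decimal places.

Tariq reaches Juniper along 4 paths.
Via Windward: 33% × 30% = 9.9%.
Via Thornfield → Windward: 98% × 67% × 30% = 19.698%.
Via Crestway → Oakfield: 100% × 45% × 48% = 21.6%.
Via Oakfield: 55% × 48% = 26.4%.
Total: 9.9% + 19.698% + 21.6% + 26.4% = 77.598%.
Rounded: 77.60%.

77.60%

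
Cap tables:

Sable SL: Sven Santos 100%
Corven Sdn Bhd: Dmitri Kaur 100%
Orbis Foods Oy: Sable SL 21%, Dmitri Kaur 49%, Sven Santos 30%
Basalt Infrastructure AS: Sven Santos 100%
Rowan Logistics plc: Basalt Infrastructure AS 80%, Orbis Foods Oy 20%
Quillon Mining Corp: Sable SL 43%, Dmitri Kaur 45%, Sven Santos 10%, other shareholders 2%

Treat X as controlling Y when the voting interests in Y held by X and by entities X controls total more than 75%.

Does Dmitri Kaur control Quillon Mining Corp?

No

Dmitri holds 100% of Corven, so Dmitri controls Corven.
In Quillon, Dmitri's side holds only 45%, not > 75%.
So Dmitri does not control Quillon.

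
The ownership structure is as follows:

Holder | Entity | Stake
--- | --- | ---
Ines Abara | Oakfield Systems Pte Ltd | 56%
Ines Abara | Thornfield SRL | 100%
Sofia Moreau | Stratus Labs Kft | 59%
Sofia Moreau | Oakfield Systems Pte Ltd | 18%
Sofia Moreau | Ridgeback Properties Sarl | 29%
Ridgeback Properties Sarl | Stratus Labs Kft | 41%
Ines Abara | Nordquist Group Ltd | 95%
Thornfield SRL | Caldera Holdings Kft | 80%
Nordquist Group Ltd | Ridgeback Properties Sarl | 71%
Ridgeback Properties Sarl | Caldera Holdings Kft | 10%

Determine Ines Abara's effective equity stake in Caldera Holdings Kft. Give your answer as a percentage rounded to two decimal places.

Ines reaches Caldera along 2 paths.
Via Thornfield: 100% × 80% = 80%.
Via Nordquist → Ridgeback: 95% × 71% × 10% = 6.745%.
Total: 80% + 6.745% = 86.745%.
Rounded: 86.75%.

86.75%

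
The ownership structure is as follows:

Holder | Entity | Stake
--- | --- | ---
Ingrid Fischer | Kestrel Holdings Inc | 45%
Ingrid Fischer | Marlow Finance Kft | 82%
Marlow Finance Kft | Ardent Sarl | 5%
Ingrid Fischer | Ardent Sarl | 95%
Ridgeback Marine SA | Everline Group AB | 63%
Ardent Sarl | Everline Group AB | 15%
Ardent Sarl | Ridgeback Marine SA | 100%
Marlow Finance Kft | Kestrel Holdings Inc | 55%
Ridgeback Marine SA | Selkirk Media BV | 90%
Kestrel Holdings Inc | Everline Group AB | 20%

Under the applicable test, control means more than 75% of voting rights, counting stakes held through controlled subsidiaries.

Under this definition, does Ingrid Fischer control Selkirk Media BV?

Ingrid holds 82% of Marlow, so Ingrid controls Marlow.
Marlow and Ingrid together hold 5% + 95% = 100% of Ardent, so Ingrid controls Ardent.
Ardent holds 100% of Ridgeback, so Ingrid controls Ridgeback.
Ridgeback holds 90% of Selkirk, so Ingrid controls Selkirk.

Yes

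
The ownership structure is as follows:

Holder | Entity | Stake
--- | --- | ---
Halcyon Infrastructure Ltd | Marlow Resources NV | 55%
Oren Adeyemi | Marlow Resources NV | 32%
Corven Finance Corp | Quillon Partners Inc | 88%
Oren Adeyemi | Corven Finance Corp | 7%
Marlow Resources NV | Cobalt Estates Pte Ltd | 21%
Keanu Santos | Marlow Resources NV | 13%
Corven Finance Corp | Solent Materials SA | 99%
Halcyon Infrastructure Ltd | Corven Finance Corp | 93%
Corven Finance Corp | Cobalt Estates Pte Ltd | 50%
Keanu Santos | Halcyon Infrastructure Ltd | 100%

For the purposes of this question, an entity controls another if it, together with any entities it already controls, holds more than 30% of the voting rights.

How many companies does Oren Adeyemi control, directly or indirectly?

Oren holds 32% of Marlow, so Oren controls Marlow.
No other company's threshold is met.
Oren controls 1 company.

1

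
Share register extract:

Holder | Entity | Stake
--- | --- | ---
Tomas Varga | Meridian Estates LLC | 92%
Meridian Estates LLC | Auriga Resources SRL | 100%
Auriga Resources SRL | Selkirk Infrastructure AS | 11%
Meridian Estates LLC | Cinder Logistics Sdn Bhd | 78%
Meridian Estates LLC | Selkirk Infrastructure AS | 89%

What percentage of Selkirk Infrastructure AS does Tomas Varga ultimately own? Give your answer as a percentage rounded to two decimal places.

92.00%

Tomas reaches Selkirk along 2 paths.
Via Meridian → Auriga: 92% × 100% × 11% = 10.12%.
Via Meridian: 92% × 89% = 81.88%.
Total: 10.12% + 81.88% = 92%.
Rounded: 92.00%.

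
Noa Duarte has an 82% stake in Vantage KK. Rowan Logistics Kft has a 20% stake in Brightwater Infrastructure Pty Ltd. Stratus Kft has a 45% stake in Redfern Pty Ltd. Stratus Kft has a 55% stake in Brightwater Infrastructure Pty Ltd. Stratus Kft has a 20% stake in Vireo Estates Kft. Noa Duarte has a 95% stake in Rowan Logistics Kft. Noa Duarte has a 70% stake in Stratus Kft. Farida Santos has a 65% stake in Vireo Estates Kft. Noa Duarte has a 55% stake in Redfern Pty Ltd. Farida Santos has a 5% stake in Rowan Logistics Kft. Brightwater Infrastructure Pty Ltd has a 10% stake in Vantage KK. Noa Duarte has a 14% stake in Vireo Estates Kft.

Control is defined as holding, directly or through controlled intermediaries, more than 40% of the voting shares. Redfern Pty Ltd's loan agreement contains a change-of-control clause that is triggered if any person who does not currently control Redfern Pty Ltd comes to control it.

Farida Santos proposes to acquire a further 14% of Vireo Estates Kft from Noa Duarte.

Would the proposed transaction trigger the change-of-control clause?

No

The purchase adds only to Farida's holdings (Noa's stake shrinks), so Farida is the only person who could newly come to control Redfern.
Farida holds 65% of Vireo, so Farida controls Vireo.
Neither Farida nor any entity Farida controls holds any voting interest in Redfern.
So before the transaction, Farida does not control Redfern.
After the purchase, Farida's direct stake in Vireo rises to 65% + 14% = 79%, and Noa's stake falls to 0%.
Farida holds 79% of Vireo, so Farida controls Vireo.
After the transaction, neither Farida nor any entity Farida controls holds a voting interest in Redfern, so Farida still does not control it.
No new person acquires control, so the clause is not triggered.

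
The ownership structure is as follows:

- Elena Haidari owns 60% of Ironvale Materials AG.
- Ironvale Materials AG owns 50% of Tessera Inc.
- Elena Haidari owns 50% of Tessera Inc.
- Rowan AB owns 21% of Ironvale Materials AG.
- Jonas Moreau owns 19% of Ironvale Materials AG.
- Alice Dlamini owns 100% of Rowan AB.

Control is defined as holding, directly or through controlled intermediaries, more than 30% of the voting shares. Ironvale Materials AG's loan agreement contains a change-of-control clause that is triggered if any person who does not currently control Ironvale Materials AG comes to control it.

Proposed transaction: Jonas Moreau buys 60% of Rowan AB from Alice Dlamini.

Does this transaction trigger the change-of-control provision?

The purchase adds only to Jonas's holdings (Alice's stake shrinks), so Jonas is the only person who could newly come to control Ironvale.
Jonas's largest direct stake is 19% in Ironvale, which does not meet the threshold, so Jonas controls no company.
In Ironvale, Jonas's side holds only 19%, not > 30%.
So before the transaction, Jonas does not control Ironvale.
After the purchase, Jonas holds 60% of Rowan directly, and Alice's stake falls to 40%.
Jonas holds 60% of Rowan, so Jonas controls Rowan.
Rowan and Jonas together hold 21% + 19% = 40% of Ironvale, so Jonas controls Ironvale.
Jonas did not control Ironvale before and does after, so the clause is triggered.

Yes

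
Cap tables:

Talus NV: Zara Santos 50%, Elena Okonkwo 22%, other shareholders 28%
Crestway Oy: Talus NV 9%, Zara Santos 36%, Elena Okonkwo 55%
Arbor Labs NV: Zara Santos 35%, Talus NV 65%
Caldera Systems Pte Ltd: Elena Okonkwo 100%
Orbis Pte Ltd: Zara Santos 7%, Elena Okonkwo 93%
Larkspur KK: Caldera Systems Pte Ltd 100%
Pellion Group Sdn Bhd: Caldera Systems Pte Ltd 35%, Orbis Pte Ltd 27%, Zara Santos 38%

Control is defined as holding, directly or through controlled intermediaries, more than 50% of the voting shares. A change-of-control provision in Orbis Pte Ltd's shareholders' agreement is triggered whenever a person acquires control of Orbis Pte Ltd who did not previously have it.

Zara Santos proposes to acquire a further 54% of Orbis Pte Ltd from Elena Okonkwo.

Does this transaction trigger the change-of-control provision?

The purchase adds only to Zara's holdings (Elena's stake shrinks), so Zara is the only person who could newly come to control Orbis.
Zara's largest direct stake is 50% in Talus, which does not meet the threshold, so Zara controls no company.
In Orbis, Zara's side holds only 7%, not > 50%.
So before the transaction, Zara does not control Orbis.
After the purchase, Zara's direct stake in Orbis rises to 7% + 54% = 61%, and Elena's stake falls to 39%.
Zara holds 61% of Orbis, so Zara controls Orbis.
Zara did not control Orbis before and does after, so the clause is triggered.

Yes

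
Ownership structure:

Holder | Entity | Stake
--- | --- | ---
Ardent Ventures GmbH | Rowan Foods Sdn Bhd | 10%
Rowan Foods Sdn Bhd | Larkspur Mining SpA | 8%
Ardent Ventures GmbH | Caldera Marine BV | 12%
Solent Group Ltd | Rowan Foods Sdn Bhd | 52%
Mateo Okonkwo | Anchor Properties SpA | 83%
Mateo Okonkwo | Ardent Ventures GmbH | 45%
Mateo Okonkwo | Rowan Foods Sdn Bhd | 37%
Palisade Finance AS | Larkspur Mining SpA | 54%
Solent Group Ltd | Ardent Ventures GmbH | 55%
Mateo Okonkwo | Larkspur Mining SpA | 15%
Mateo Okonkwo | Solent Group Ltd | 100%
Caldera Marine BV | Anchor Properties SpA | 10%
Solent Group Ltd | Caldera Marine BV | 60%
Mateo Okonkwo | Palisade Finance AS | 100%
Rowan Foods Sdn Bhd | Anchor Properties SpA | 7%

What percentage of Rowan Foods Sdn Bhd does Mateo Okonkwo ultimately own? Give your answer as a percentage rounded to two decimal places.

Mateo reaches Rowan along 4 paths.
Via Solent: 100% × 52% = 52%.
Via Solent → Ardent: 100% × 55% × 10% = 5.5%.
Via Ardent: 45% × 10% = 4.5%.
Direct stake: 37% = 37%.
Total: 52% + 5.5% + 4.5% + 37% = 99%.
Rounded: 99.00%.

99.00%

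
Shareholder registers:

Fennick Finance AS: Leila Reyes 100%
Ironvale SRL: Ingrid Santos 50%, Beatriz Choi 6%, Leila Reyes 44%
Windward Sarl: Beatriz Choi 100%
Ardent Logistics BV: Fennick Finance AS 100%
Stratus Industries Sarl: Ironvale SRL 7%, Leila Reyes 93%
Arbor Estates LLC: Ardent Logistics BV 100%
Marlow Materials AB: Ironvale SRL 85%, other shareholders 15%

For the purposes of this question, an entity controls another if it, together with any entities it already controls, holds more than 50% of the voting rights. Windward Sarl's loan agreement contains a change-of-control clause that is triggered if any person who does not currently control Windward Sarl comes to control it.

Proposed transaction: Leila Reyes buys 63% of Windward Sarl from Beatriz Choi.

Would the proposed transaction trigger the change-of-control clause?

Yes

The purchase adds only to Leila's holdings (Beatriz's stake shrinks), so Leila is the only person who could newly come to control Windward.
Leila holds 100% of Fennick, so Leila controls Fennick.
Fennick holds 100% of Ardent, so Leila controls Ardent.
Leila holds 93% of Stratus, so Leila controls Stratus.
Ardent holds 100% of Arbor, so Leila controls Arbor.
Neither Leila nor any entity Leila controls holds any voting interest in Windward.
So before the transaction, Leila does not control Windward.
After the purchase, Leila holds 63% of Windward directly, and Beatriz's stake falls to 37%.
Leila holds 63% of Windward, so Leila controls Windward.
Leila did not control Windward before and does after, so the clause is triggered.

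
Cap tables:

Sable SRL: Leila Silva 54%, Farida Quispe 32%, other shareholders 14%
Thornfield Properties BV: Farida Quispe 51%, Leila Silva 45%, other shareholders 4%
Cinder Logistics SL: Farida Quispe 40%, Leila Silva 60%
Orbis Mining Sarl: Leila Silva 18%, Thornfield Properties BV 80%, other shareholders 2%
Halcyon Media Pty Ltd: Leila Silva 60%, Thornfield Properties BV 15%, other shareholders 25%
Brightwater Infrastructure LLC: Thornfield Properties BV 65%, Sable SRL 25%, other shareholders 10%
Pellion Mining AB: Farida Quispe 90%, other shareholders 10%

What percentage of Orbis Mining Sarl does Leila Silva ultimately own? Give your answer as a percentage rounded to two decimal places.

Leila reaches Orbis along 2 paths.
Direct stake: 18% = 18%.
Via Thornfield: 45% × 80% = 36%.
Total: 18% + 36% = 54%.
Rounded: 54.00%.

54.00%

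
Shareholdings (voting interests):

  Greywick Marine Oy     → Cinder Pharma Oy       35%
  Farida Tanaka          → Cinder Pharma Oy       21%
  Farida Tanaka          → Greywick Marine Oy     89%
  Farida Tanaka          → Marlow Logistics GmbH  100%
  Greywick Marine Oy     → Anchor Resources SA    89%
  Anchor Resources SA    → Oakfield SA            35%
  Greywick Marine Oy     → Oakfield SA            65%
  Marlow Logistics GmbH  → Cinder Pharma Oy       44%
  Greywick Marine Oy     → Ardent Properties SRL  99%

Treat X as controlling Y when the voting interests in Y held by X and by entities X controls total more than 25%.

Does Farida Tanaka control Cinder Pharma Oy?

Yes

Farida holds 100% of Marlow, so Farida controls Marlow.
Farida holds 89% of Greywick, so Farida controls Greywick.
Marlow and Farida and Greywick together hold 44% + 21% + 35% = 100% of Cinder, so Farida controls Cinder.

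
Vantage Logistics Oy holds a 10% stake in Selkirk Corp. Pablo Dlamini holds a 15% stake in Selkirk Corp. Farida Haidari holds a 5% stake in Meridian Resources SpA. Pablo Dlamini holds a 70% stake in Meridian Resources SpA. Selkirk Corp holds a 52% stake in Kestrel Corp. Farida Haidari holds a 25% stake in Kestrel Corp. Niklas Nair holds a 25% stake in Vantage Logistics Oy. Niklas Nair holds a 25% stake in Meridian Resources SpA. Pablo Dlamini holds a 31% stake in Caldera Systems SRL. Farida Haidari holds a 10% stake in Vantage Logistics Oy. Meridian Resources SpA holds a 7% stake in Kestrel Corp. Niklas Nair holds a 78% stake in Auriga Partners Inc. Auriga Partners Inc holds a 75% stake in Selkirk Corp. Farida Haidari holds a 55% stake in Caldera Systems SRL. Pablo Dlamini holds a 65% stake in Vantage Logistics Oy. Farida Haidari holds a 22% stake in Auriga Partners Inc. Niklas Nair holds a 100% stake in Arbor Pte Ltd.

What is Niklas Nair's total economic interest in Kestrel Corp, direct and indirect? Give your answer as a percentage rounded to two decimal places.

33.47%

Niklas reaches Kestrel along 3 paths.
Via Vantage → Selkirk: 25% × 10% × 52% = 1.3%.
Via Auriga → Selkirk: 78% × 75% × 52% = 30.42%.
Via Meridian: 25% × 7% = 1.75%.
Total: 1.3% + 30.42% + 1.75% = 33.47%.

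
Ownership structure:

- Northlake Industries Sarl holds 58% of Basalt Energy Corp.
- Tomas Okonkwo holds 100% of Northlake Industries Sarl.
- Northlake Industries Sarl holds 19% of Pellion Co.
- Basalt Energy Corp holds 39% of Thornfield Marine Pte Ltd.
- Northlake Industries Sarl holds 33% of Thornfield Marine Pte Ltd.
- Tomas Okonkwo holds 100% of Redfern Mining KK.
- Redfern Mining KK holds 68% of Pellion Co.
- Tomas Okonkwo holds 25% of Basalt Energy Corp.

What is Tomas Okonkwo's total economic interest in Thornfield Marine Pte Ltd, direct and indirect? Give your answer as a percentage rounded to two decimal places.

65.37%

Tomas reaches Thornfield along 3 paths.
Via Northlake: 100% × 33% = 33%.
Via Basalt: 25% × 39% = 9.75%.
Via Northlake → Basalt: 100% × 58% × 39% = 22.62%.
Total: 33% + 9.75% + 22.62% = 65.37%.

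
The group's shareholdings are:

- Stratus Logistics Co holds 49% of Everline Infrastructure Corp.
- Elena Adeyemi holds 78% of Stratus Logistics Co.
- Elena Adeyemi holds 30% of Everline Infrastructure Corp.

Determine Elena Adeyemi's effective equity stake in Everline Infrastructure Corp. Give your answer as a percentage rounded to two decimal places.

Elena reaches Everline along 2 paths.
Via Stratus: 78% × 49% = 38.22%.
Direct stake: 30% = 30%.
Total: 38.22% + 30% = 68.22%.

68.22%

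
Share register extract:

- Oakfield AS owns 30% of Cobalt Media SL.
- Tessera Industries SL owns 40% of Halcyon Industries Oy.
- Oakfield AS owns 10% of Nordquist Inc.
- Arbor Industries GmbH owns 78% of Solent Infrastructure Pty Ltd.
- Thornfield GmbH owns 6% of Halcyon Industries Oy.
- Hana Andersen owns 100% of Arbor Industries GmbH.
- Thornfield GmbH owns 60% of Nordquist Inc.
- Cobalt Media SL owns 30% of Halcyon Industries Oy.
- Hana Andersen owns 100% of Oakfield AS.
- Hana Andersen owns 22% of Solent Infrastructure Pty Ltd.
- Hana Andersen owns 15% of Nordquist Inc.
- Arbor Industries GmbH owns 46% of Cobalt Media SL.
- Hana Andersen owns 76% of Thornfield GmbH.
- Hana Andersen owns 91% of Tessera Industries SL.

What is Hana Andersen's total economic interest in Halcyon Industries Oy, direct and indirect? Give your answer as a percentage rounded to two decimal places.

63.76%

Hana reaches Halcyon along 4 paths.
Via Thornfield: 76% × 6% = 4.56%.
Via Tessera: 91% × 40% = 36.4%.
Via Oakfield → Cobalt: 100% × 30% × 30% = 9%.
Via Arbor → Cobalt: 100% × 46% × 30% = 13.8%.
Total: 4.56% + 36.4% + 9% + 13.8% = 63.76%.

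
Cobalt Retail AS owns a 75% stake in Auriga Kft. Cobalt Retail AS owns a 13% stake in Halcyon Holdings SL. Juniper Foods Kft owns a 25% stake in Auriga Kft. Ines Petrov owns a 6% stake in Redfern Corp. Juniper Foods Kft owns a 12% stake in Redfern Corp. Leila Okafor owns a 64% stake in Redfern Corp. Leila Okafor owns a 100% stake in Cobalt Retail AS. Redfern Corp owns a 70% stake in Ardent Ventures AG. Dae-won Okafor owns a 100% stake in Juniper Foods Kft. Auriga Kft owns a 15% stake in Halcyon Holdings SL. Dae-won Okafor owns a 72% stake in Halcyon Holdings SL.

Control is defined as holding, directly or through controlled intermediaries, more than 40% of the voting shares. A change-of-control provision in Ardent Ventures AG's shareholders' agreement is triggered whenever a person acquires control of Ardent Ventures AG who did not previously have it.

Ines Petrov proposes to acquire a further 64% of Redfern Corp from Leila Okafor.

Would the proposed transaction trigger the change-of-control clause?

Yes

The purchase adds only to Ines's holdings (Leila's stake shrinks), so Ines is the only person who could newly come to control Ardent.
Ines's largest direct stake is 6% in Redfern, which does not meet the threshold, so Ines controls no company.
Neither Ines nor any entity Ines controls holds any voting interest in Ardent.
So before the transaction, Ines does not control Ardent.
After the purchase, Ines's direct stake in Redfern rises to 6% + 64% = 70%, and Leila's stake falls to 0%.
Ines holds 70% of Redfern, so Ines controls Redfern.
Redfern holds 70% of Ardent, so Ines controls Ardent.
Ines did not control Ardent before and does after, so the clause is triggered.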